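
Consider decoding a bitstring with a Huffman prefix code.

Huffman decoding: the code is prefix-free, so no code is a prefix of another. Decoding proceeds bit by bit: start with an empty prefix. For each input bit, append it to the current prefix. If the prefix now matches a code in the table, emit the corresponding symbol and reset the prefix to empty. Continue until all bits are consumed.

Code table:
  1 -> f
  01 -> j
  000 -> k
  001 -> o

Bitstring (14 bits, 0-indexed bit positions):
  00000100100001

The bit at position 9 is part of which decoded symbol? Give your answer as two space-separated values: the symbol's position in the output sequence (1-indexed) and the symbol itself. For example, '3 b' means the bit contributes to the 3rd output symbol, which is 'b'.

Answer: 4 k

Derivation:
Bit 0: prefix='0' (no match yet)
Bit 1: prefix='00' (no match yet)
Bit 2: prefix='000' -> emit 'k', reset
Bit 3: prefix='0' (no match yet)
Bit 4: prefix='00' (no match yet)
Bit 5: prefix='001' -> emit 'o', reset
Bit 6: prefix='0' (no match yet)
Bit 7: prefix='00' (no match yet)
Bit 8: prefix='001' -> emit 'o', reset
Bit 9: prefix='0' (no match yet)
Bit 10: prefix='00' (no match yet)
Bit 11: prefix='000' -> emit 'k', reset
Bit 12: prefix='0' (no match yet)
Bit 13: prefix='01' -> emit 'j', reset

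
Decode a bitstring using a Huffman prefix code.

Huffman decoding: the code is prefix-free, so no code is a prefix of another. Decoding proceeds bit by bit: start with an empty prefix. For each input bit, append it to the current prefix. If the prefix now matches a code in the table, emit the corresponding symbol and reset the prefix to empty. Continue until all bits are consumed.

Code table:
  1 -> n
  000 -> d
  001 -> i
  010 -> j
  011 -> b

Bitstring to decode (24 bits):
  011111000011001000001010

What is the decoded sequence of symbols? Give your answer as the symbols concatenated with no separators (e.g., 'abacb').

Answer: bnnndbidij

Derivation:
Bit 0: prefix='0' (no match yet)
Bit 1: prefix='01' (no match yet)
Bit 2: prefix='011' -> emit 'b', reset
Bit 3: prefix='1' -> emit 'n', reset
Bit 4: prefix='1' -> emit 'n', reset
Bit 5: prefix='1' -> emit 'n', reset
Bit 6: prefix='0' (no match yet)
Bit 7: prefix='00' (no match yet)
Bit 8: prefix='000' -> emit 'd', reset
Bit 9: prefix='0' (no match yet)
Bit 10: prefix='01' (no match yet)
Bit 11: prefix='011' -> emit 'b', reset
Bit 12: prefix='0' (no match yet)
Bit 13: prefix='00' (no match yet)
Bit 14: prefix='001' -> emit 'i', reset
Bit 15: prefix='0' (no match yet)
Bit 16: prefix='00' (no match yet)
Bit 17: prefix='000' -> emit 'd', reset
Bit 18: prefix='0' (no match yet)
Bit 19: prefix='00' (no match yet)
Bit 20: prefix='001' -> emit 'i', reset
Bit 21: prefix='0' (no match yet)
Bit 22: prefix='01' (no match yet)
Bit 23: prefix='010' -> emit 'j', reset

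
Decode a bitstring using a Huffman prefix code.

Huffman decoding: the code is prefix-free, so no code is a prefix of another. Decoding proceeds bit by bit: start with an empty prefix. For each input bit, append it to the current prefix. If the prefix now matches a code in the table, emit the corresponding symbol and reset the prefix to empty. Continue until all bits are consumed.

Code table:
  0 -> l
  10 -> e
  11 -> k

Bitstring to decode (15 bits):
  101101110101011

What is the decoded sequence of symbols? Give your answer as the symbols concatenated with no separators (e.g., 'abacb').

Bit 0: prefix='1' (no match yet)
Bit 1: prefix='10' -> emit 'e', reset
Bit 2: prefix='1' (no match yet)
Bit 3: prefix='11' -> emit 'k', reset
Bit 4: prefix='0' -> emit 'l', reset
Bit 5: prefix='1' (no match yet)
Bit 6: prefix='11' -> emit 'k', reset
Bit 7: prefix='1' (no match yet)
Bit 8: prefix='10' -> emit 'e', reset
Bit 9: prefix='1' (no match yet)
Bit 10: prefix='10' -> emit 'e', reset
Bit 11: prefix='1' (no match yet)
Bit 12: prefix='10' -> emit 'e', reset
Bit 13: prefix='1' (no match yet)
Bit 14: prefix='11' -> emit 'k', reset

Answer: eklkeeek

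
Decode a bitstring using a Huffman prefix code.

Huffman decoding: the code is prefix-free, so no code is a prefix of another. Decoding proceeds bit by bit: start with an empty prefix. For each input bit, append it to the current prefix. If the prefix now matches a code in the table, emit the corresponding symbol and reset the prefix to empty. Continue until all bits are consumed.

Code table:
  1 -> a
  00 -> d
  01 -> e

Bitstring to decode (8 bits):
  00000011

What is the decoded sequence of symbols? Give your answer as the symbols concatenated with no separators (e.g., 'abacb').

Bit 0: prefix='0' (no match yet)
Bit 1: prefix='00' -> emit 'd', reset
Bit 2: prefix='0' (no match yet)
Bit 3: prefix='00' -> emit 'd', reset
Bit 4: prefix='0' (no match yet)
Bit 5: prefix='00' -> emit 'd', reset
Bit 6: prefix='1' -> emit 'a', reset
Bit 7: prefix='1' -> emit 'a', reset

Answer: dddaa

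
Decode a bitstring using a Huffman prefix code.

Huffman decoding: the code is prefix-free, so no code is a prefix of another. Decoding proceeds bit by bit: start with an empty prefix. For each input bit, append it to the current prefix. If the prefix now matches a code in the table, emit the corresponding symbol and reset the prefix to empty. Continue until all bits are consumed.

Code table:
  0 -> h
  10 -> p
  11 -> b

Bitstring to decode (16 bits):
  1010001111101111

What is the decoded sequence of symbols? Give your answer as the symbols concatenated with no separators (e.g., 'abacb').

Answer: pphhbbpbb

Derivation:
Bit 0: prefix='1' (no match yet)
Bit 1: prefix='10' -> emit 'p', reset
Bit 2: prefix='1' (no match yet)
Bit 3: prefix='10' -> emit 'p', reset
Bit 4: prefix='0' -> emit 'h', reset
Bit 5: prefix='0' -> emit 'h', reset
Bit 6: prefix='1' (no match yet)
Bit 7: prefix='11' -> emit 'b', reset
Bit 8: prefix='1' (no match yet)
Bit 9: prefix='11' -> emit 'b', reset
Bit 10: prefix='1' (no match yet)
Bit 11: prefix='10' -> emit 'p', reset
Bit 12: prefix='1' (no match yet)
Bit 13: prefix='11' -> emit 'b', reset
Bit 14: prefix='1' (no match yet)
Bit 15: prefix='11' -> emit 'b', reset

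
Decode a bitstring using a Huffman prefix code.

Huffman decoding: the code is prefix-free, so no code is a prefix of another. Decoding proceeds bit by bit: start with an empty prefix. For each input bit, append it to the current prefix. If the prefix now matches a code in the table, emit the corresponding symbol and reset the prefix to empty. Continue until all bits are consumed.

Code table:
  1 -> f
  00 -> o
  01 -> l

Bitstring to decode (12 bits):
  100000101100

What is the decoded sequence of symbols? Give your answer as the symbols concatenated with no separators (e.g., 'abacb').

Answer: foollfo

Derivation:
Bit 0: prefix='1' -> emit 'f', reset
Bit 1: prefix='0' (no match yet)
Bit 2: prefix='00' -> emit 'o', reset
Bit 3: prefix='0' (no match yet)
Bit 4: prefix='00' -> emit 'o', reset
Bit 5: prefix='0' (no match yet)
Bit 6: prefix='01' -> emit 'l', reset
Bit 7: prefix='0' (no match yet)
Bit 8: prefix='01' -> emit 'l', reset
Bit 9: prefix='1' -> emit 'f', reset
Bit 10: prefix='0' (no match yet)
Bit 11: prefix='00' -> emit 'o', reset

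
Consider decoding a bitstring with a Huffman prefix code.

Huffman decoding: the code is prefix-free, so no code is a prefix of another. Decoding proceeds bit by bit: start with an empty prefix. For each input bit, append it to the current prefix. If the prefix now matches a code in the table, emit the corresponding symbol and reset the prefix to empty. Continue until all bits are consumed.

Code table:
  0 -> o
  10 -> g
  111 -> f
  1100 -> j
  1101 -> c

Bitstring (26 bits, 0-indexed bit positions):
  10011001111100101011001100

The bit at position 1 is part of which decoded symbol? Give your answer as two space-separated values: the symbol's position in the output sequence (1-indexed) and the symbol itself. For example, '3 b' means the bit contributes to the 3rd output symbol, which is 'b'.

Bit 0: prefix='1' (no match yet)
Bit 1: prefix='10' -> emit 'g', reset
Bit 2: prefix='0' -> emit 'o', reset
Bit 3: prefix='1' (no match yet)
Bit 4: prefix='11' (no match yet)
Bit 5: prefix='110' (no match yet)

Answer: 1 g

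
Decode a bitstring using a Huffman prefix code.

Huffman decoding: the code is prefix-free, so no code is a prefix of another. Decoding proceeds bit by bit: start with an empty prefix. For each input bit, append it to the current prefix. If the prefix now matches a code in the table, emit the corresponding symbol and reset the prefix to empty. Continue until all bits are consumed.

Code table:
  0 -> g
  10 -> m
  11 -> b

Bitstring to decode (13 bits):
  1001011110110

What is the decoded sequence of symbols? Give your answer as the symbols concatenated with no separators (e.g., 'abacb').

Bit 0: prefix='1' (no match yet)
Bit 1: prefix='10' -> emit 'm', reset
Bit 2: prefix='0' -> emit 'g', reset
Bit 3: prefix='1' (no match yet)
Bit 4: prefix='10' -> emit 'm', reset
Bit 5: prefix='1' (no match yet)
Bit 6: prefix='11' -> emit 'b', reset
Bit 7: prefix='1' (no match yet)
Bit 8: prefix='11' -> emit 'b', reset
Bit 9: prefix='0' -> emit 'g', reset
Bit 10: prefix='1' (no match yet)
Bit 11: prefix='11' -> emit 'b', reset
Bit 12: prefix='0' -> emit 'g', reset

Answer: mgmbbgbg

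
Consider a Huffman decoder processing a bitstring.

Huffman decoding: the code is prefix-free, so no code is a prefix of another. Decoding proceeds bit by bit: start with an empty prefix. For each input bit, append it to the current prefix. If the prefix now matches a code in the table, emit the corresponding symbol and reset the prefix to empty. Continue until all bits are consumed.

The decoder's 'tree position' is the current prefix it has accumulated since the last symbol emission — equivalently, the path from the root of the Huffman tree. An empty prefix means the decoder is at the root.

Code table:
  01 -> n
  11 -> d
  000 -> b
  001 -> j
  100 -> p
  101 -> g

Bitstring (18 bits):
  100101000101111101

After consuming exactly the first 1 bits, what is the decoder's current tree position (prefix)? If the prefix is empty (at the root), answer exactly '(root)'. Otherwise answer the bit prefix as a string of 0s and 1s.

Bit 0: prefix='1' (no match yet)

Answer: 1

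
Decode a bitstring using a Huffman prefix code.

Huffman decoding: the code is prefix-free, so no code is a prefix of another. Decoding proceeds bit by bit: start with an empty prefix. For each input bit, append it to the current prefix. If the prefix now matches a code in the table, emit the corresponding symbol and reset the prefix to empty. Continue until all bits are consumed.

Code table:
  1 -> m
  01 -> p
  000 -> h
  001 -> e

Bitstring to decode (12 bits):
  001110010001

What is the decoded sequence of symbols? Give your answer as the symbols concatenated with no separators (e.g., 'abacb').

Answer: emmehm

Derivation:
Bit 0: prefix='0' (no match yet)
Bit 1: prefix='00' (no match yet)
Bit 2: prefix='001' -> emit 'e', reset
Bit 3: prefix='1' -> emit 'm', reset
Bit 4: prefix='1' -> emit 'm', reset
Bit 5: prefix='0' (no match yet)
Bit 6: prefix='00' (no match yet)
Bit 7: prefix='001' -> emit 'e', reset
Bit 8: prefix='0' (no match yet)
Bit 9: prefix='00' (no match yet)
Bit 10: prefix='000' -> emit 'h', reset
Bit 11: prefix='1' -> emit 'm', reset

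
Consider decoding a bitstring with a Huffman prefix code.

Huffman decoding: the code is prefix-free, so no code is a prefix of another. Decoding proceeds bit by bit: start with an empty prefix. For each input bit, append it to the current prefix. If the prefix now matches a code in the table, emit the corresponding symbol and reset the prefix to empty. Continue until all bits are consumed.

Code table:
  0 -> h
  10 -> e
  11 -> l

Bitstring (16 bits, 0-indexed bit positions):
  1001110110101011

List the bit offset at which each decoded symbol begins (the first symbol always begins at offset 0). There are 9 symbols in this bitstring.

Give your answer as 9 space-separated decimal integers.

Bit 0: prefix='1' (no match yet)
Bit 1: prefix='10' -> emit 'e', reset
Bit 2: prefix='0' -> emit 'h', reset
Bit 3: prefix='1' (no match yet)
Bit 4: prefix='11' -> emit 'l', reset
Bit 5: prefix='1' (no match yet)
Bit 6: prefix='10' -> emit 'e', reset
Bit 7: prefix='1' (no match yet)
Bit 8: prefix='11' -> emit 'l', reset
Bit 9: prefix='0' -> emit 'h', reset
Bit 10: prefix='1' (no match yet)
Bit 11: prefix='10' -> emit 'e', reset
Bit 12: prefix='1' (no match yet)
Bit 13: prefix='10' -> emit 'e', reset
Bit 14: prefix='1' (no match yet)
Bit 15: prefix='11' -> emit 'l', reset

Answer: 0 2 3 5 7 9 10 12 14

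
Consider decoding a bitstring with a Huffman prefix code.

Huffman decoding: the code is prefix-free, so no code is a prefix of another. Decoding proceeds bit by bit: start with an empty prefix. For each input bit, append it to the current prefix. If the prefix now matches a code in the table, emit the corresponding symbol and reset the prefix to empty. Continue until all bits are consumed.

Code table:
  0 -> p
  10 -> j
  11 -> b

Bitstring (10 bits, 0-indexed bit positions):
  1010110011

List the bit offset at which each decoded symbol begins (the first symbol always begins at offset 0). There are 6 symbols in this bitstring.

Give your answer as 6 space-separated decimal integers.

Answer: 0 2 4 6 7 8

Derivation:
Bit 0: prefix='1' (no match yet)
Bit 1: prefix='10' -> emit 'j', reset
Bit 2: prefix='1' (no match yet)
Bit 3: prefix='10' -> emit 'j', reset
Bit 4: prefix='1' (no match yet)
Bit 5: prefix='11' -> emit 'b', reset
Bit 6: prefix='0' -> emit 'p', reset
Bit 7: prefix='0' -> emit 'p', reset
Bit 8: prefix='1' (no match yet)
Bit 9: prefix='11' -> emit 'b', reset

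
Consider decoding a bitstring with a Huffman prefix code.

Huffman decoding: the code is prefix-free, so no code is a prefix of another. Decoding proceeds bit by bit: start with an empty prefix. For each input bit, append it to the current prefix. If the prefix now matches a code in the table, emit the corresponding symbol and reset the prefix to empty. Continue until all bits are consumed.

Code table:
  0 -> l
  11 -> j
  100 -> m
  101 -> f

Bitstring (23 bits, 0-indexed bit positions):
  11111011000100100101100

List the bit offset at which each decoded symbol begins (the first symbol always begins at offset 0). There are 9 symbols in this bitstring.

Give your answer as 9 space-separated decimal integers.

Answer: 0 2 4 7 10 11 14 17 20

Derivation:
Bit 0: prefix='1' (no match yet)
Bit 1: prefix='11' -> emit 'j', reset
Bit 2: prefix='1' (no match yet)
Bit 3: prefix='11' -> emit 'j', reset
Bit 4: prefix='1' (no match yet)
Bit 5: prefix='10' (no match yet)
Bit 6: prefix='101' -> emit 'f', reset
Bit 7: prefix='1' (no match yet)
Bit 8: prefix='10' (no match yet)
Bit 9: prefix='100' -> emit 'm', reset
Bit 10: prefix='0' -> emit 'l', reset
Bit 11: prefix='1' (no match yet)
Bit 12: prefix='10' (no match yet)
Bit 13: prefix='100' -> emit 'm', reset
Bit 14: prefix='1' (no match yet)
Bit 15: prefix='10' (no match yet)
Bit 16: prefix='100' -> emit 'm', reset
Bit 17: prefix='1' (no match yet)
Bit 18: prefix='10' (no match yet)
Bit 19: prefix='101' -> emit 'f', reset
Bit 20: prefix='1' (no match yet)
Bit 21: prefix='10' (no match yet)
Bit 22: prefix='100' -> emit 'm', reset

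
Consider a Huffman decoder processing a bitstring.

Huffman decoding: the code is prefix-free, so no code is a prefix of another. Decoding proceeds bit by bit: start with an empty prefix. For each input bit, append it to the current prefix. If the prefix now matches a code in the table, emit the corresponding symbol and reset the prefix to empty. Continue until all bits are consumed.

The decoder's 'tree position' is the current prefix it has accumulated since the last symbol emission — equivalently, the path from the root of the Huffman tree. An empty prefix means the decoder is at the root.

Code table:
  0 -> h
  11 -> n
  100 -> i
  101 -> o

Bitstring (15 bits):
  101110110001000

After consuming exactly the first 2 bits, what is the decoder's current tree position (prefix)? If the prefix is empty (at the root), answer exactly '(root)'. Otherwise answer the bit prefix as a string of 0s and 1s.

Bit 0: prefix='1' (no match yet)
Bit 1: prefix='10' (no match yet)

Answer: 10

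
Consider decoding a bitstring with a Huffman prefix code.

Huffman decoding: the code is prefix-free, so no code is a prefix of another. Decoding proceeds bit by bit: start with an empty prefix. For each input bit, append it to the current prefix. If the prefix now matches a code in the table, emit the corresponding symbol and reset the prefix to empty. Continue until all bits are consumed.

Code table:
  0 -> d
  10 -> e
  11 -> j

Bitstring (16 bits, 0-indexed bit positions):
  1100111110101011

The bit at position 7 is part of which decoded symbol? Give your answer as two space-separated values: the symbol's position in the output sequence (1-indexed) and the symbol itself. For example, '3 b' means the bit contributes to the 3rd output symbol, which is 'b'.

Bit 0: prefix='1' (no match yet)
Bit 1: prefix='11' -> emit 'j', reset
Bit 2: prefix='0' -> emit 'd', reset
Bit 3: prefix='0' -> emit 'd', reset
Bit 4: prefix='1' (no match yet)
Bit 5: prefix='11' -> emit 'j', reset
Bit 6: prefix='1' (no match yet)
Bit 7: prefix='11' -> emit 'j', reset
Bit 8: prefix='1' (no match yet)
Bit 9: prefix='10' -> emit 'e', reset
Bit 10: prefix='1' (no match yet)
Bit 11: prefix='10' -> emit 'e', reset

Answer: 5 j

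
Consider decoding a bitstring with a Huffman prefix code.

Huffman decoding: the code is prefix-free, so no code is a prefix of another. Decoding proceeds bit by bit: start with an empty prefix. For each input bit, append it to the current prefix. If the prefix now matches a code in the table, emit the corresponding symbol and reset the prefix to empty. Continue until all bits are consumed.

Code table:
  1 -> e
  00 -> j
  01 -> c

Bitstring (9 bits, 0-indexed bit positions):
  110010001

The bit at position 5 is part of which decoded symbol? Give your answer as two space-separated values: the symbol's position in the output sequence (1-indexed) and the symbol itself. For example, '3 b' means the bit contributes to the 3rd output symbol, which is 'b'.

Bit 0: prefix='1' -> emit 'e', reset
Bit 1: prefix='1' -> emit 'e', reset
Bit 2: prefix='0' (no match yet)
Bit 3: prefix='00' -> emit 'j', reset
Bit 4: prefix='1' -> emit 'e', reset
Bit 5: prefix='0' (no match yet)
Bit 6: prefix='00' -> emit 'j', reset
Bit 7: prefix='0' (no match yet)
Bit 8: prefix='01' -> emit 'c', reset

Answer: 5 j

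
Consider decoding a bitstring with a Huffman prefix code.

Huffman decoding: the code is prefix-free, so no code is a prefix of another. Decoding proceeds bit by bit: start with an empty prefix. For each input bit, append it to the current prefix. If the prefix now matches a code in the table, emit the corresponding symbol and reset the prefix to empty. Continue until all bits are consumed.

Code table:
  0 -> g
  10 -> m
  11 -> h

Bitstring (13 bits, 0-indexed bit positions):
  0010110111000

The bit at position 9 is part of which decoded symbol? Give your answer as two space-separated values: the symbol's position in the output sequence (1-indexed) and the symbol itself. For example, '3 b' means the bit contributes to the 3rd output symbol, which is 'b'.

Bit 0: prefix='0' -> emit 'g', reset
Bit 1: prefix='0' -> emit 'g', reset
Bit 2: prefix='1' (no match yet)
Bit 3: prefix='10' -> emit 'm', reset
Bit 4: prefix='1' (no match yet)
Bit 5: prefix='11' -> emit 'h', reset
Bit 6: prefix='0' -> emit 'g', reset
Bit 7: prefix='1' (no match yet)
Bit 8: prefix='11' -> emit 'h', reset
Bit 9: prefix='1' (no match yet)
Bit 10: prefix='10' -> emit 'm', reset
Bit 11: prefix='0' -> emit 'g', reset
Bit 12: prefix='0' -> emit 'g', reset

Answer: 7 m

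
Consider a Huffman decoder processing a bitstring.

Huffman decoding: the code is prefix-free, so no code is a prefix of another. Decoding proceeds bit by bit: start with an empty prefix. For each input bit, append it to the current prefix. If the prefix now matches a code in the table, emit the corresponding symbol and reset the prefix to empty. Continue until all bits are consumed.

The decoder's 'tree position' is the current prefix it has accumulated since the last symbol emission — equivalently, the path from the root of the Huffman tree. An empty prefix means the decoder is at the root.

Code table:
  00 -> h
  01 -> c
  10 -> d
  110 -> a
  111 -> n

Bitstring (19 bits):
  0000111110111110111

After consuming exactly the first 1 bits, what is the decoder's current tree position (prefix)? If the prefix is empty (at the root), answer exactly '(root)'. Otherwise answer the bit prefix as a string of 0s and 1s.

Answer: 0

Derivation:
Bit 0: prefix='0' (no match yet)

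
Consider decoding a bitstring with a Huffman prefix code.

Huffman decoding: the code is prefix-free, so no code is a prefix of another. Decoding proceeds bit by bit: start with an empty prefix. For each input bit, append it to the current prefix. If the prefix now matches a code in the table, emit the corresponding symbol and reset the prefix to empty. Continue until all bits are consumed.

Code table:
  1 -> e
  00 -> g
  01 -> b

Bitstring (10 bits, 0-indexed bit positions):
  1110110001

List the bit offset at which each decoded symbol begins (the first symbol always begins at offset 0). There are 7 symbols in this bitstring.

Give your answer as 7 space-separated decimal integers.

Answer: 0 1 2 3 5 6 8

Derivation:
Bit 0: prefix='1' -> emit 'e', reset
Bit 1: prefix='1' -> emit 'e', reset
Bit 2: prefix='1' -> emit 'e', reset
Bit 3: prefix='0' (no match yet)
Bit 4: prefix='01' -> emit 'b', reset
Bit 5: prefix='1' -> emit 'e', reset
Bit 6: prefix='0' (no match yet)
Bit 7: prefix='00' -> emit 'g', reset
Bit 8: prefix='0' (no match yet)
Bit 9: prefix='01' -> emit 'b', reset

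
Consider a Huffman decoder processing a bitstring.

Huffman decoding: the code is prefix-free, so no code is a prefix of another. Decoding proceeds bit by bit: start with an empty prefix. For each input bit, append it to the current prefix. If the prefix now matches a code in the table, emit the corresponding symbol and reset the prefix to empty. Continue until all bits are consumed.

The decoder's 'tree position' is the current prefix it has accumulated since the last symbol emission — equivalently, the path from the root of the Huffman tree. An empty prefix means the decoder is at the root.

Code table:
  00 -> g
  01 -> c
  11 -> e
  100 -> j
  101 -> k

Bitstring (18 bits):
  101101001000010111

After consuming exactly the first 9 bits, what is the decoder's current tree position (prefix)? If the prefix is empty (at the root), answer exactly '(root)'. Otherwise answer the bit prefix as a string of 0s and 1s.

Answer: 1

Derivation:
Bit 0: prefix='1' (no match yet)
Bit 1: prefix='10' (no match yet)
Bit 2: prefix='101' -> emit 'k', reset
Bit 3: prefix='1' (no match yet)
Bit 4: prefix='10' (no match yet)
Bit 5: prefix='101' -> emit 'k', reset
Bit 6: prefix='0' (no match yet)
Bit 7: prefix='00' -> emit 'g', reset
Bit 8: prefix='1' (no match yet)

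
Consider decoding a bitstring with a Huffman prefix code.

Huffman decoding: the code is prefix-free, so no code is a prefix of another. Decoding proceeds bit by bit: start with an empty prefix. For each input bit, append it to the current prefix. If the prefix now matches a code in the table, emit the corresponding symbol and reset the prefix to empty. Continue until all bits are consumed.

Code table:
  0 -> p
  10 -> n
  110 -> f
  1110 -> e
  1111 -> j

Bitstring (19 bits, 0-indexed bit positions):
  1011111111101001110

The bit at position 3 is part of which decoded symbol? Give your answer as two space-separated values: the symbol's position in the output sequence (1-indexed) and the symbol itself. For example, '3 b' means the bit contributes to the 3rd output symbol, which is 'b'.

Bit 0: prefix='1' (no match yet)
Bit 1: prefix='10' -> emit 'n', reset
Bit 2: prefix='1' (no match yet)
Bit 3: prefix='11' (no match yet)
Bit 4: prefix='111' (no match yet)
Bit 5: prefix='1111' -> emit 'j', reset
Bit 6: prefix='1' (no match yet)
Bit 7: prefix='11' (no match yet)

Answer: 2 j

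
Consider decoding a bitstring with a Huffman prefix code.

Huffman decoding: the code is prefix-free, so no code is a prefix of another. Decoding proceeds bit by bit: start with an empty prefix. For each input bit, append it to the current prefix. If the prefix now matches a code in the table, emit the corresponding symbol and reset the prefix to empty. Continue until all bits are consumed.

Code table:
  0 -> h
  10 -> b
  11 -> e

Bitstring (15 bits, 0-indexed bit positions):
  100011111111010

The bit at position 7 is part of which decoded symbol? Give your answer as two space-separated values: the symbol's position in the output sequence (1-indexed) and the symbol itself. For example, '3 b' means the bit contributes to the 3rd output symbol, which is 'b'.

Answer: 5 e

Derivation:
Bit 0: prefix='1' (no match yet)
Bit 1: prefix='10' -> emit 'b', reset
Bit 2: prefix='0' -> emit 'h', reset
Bit 3: prefix='0' -> emit 'h', reset
Bit 4: prefix='1' (no match yet)
Bit 5: prefix='11' -> emit 'e', reset
Bit 6: prefix='1' (no match yet)
Bit 7: prefix='11' -> emit 'e', reset
Bit 8: prefix='1' (no match yet)
Bit 9: prefix='11' -> emit 'e', reset
Bit 10: prefix='1' (no match yet)
Bit 11: prefix='11' -> emit 'e', reset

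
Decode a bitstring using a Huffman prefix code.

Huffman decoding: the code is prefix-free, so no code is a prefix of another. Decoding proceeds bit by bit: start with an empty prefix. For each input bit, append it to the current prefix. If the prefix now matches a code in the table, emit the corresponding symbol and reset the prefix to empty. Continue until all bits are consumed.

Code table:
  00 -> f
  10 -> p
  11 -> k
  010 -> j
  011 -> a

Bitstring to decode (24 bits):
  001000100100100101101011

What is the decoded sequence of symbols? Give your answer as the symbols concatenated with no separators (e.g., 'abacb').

Answer: fpfpjjjkjk

Derivation:
Bit 0: prefix='0' (no match yet)
Bit 1: prefix='00' -> emit 'f', reset
Bit 2: prefix='1' (no match yet)
Bit 3: prefix='10' -> emit 'p', reset
Bit 4: prefix='0' (no match yet)
Bit 5: prefix='00' -> emit 'f', reset
Bit 6: prefix='1' (no match yet)
Bit 7: prefix='10' -> emit 'p', reset
Bit 8: prefix='0' (no match yet)
Bit 9: prefix='01' (no match yet)
Bit 10: prefix='010' -> emit 'j', reset
Bit 11: prefix='0' (no match yet)
Bit 12: prefix='01' (no match yet)
Bit 13: prefix='010' -> emit 'j', reset
Bit 14: prefix='0' (no match yet)
Bit 15: prefix='01' (no match yet)
Bit 16: prefix='010' -> emit 'j', reset
Bit 17: prefix='1' (no match yet)
Bit 18: prefix='11' -> emit 'k', reset
Bit 19: prefix='0' (no match yet)
Bit 20: prefix='01' (no match yet)
Bit 21: prefix='010' -> emit 'j', reset
Bit 22: prefix='1' (no match yet)
Bit 23: prefix='11' -> emit 'k', reset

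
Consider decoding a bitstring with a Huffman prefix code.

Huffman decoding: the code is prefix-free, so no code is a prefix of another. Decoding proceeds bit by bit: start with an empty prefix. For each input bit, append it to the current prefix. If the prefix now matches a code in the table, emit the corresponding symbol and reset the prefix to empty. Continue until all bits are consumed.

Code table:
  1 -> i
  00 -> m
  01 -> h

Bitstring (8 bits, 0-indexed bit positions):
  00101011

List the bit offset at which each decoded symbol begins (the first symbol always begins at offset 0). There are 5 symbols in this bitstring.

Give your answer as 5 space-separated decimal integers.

Bit 0: prefix='0' (no match yet)
Bit 1: prefix='00' -> emit 'm', reset
Bit 2: prefix='1' -> emit 'i', reset
Bit 3: prefix='0' (no match yet)
Bit 4: prefix='01' -> emit 'h', reset
Bit 5: prefix='0' (no match yet)
Bit 6: prefix='01' -> emit 'h', reset
Bit 7: prefix='1' -> emit 'i', reset

Answer: 0 2 3 5 7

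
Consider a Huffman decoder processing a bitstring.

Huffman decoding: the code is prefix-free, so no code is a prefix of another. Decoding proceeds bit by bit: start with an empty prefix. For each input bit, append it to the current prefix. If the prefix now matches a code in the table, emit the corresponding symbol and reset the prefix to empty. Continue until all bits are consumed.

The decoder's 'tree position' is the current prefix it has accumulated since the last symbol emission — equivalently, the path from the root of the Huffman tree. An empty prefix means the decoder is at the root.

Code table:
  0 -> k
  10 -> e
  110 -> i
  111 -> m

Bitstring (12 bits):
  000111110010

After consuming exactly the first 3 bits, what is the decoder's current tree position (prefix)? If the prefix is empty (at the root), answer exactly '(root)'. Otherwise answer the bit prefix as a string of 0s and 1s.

Bit 0: prefix='0' -> emit 'k', reset
Bit 1: prefix='0' -> emit 'k', reset
Bit 2: prefix='0' -> emit 'k', reset

Answer: (root)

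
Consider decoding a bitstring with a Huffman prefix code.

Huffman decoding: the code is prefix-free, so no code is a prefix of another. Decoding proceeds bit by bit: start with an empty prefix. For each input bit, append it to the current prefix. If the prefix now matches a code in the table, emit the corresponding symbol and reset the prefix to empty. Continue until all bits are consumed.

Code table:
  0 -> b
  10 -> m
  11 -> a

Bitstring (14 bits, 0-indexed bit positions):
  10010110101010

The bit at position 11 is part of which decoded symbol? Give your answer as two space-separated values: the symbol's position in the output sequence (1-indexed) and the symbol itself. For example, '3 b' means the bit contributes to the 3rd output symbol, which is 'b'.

Answer: 7 m

Derivation:
Bit 0: prefix='1' (no match yet)
Bit 1: prefix='10' -> emit 'm', reset
Bit 2: prefix='0' -> emit 'b', reset
Bit 3: prefix='1' (no match yet)
Bit 4: prefix='10' -> emit 'm', reset
Bit 5: prefix='1' (no match yet)
Bit 6: prefix='11' -> emit 'a', reset
Bit 7: prefix='0' -> emit 'b', reset
Bit 8: prefix='1' (no match yet)
Bit 9: prefix='10' -> emit 'm', reset
Bit 10: prefix='1' (no match yet)
Bit 11: prefix='10' -> emit 'm', reset
Bit 12: prefix='1' (no match yet)
Bit 13: prefix='10' -> emit 'm', reset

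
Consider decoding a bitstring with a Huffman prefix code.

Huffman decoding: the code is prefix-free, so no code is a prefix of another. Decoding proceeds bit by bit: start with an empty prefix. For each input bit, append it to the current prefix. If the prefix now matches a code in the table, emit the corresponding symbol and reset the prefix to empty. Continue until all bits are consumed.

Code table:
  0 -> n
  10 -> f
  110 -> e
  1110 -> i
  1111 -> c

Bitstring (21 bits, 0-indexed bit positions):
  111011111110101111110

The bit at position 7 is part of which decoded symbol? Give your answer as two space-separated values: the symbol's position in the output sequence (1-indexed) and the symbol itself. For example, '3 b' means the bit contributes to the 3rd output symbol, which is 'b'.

Bit 0: prefix='1' (no match yet)
Bit 1: prefix='11' (no match yet)
Bit 2: prefix='111' (no match yet)
Bit 3: prefix='1110' -> emit 'i', reset
Bit 4: prefix='1' (no match yet)
Bit 5: prefix='11' (no match yet)
Bit 6: prefix='111' (no match yet)
Bit 7: prefix='1111' -> emit 'c', reset
Bit 8: prefix='1' (no match yet)
Bit 9: prefix='11' (no match yet)
Bit 10: prefix='111' (no match yet)
Bit 11: prefix='1110' -> emit 'i', reset

Answer: 2 c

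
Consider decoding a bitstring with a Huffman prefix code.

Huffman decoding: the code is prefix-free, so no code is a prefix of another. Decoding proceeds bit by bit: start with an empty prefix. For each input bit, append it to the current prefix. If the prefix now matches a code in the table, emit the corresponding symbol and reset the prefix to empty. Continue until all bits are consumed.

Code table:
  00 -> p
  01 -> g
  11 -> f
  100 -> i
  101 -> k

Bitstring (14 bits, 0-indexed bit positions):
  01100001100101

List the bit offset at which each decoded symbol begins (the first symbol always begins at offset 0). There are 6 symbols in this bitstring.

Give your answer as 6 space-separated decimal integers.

Bit 0: prefix='0' (no match yet)
Bit 1: prefix='01' -> emit 'g', reset
Bit 2: prefix='1' (no match yet)
Bit 3: prefix='10' (no match yet)
Bit 4: prefix='100' -> emit 'i', reset
Bit 5: prefix='0' (no match yet)
Bit 6: prefix='00' -> emit 'p', reset
Bit 7: prefix='1' (no match yet)
Bit 8: prefix='11' -> emit 'f', reset
Bit 9: prefix='0' (no match yet)
Bit 10: prefix='00' -> emit 'p', reset
Bit 11: prefix='1' (no match yet)
Bit 12: prefix='10' (no match yet)
Bit 13: prefix='101' -> emit 'k', reset

Answer: 0 2 5 7 9 11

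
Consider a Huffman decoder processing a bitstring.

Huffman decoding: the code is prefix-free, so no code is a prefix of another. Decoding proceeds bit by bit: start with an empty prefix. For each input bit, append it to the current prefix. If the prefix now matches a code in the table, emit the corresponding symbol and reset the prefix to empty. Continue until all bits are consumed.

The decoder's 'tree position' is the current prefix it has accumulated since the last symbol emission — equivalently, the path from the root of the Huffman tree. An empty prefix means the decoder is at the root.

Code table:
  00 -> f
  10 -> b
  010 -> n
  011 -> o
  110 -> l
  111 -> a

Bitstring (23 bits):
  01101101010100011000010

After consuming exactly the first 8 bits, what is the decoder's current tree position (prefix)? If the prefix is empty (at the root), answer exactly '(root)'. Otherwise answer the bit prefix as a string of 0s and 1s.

Answer: 01

Derivation:
Bit 0: prefix='0' (no match yet)
Bit 1: prefix='01' (no match yet)
Bit 2: prefix='011' -> emit 'o', reset
Bit 3: prefix='0' (no match yet)
Bit 4: prefix='01' (no match yet)
Bit 5: prefix='011' -> emit 'o', reset
Bit 6: prefix='0' (no match yet)
Bit 7: prefix='01' (no match yet)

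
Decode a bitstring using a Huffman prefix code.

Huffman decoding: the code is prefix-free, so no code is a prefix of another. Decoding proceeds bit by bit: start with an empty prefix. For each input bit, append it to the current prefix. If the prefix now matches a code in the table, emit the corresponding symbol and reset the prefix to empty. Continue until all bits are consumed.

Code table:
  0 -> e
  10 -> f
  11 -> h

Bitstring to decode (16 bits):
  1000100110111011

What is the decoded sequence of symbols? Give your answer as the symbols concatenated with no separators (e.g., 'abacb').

Bit 0: prefix='1' (no match yet)
Bit 1: prefix='10' -> emit 'f', reset
Bit 2: prefix='0' -> emit 'e', reset
Bit 3: prefix='0' -> emit 'e', reset
Bit 4: prefix='1' (no match yet)
Bit 5: prefix='10' -> emit 'f', reset
Bit 6: prefix='0' -> emit 'e', reset
Bit 7: prefix='1' (no match yet)
Bit 8: prefix='11' -> emit 'h', reset
Bit 9: prefix='0' -> emit 'e', reset
Bit 10: prefix='1' (no match yet)
Bit 11: prefix='11' -> emit 'h', reset
Bit 12: prefix='1' (no match yet)
Bit 13: prefix='10' -> emit 'f', reset
Bit 14: prefix='1' (no match yet)
Bit 15: prefix='11' -> emit 'h', reset

Answer: feefehehfh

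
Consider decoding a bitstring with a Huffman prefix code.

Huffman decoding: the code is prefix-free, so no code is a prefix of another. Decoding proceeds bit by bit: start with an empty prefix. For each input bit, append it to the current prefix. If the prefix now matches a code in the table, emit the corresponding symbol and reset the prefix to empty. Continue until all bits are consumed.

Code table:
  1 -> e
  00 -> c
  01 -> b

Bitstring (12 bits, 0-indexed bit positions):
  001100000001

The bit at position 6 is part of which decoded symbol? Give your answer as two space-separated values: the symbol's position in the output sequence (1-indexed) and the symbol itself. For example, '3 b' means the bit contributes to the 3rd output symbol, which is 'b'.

Bit 0: prefix='0' (no match yet)
Bit 1: prefix='00' -> emit 'c', reset
Bit 2: prefix='1' -> emit 'e', reset
Bit 3: prefix='1' -> emit 'e', reset
Bit 4: prefix='0' (no match yet)
Bit 5: prefix='00' -> emit 'c', reset
Bit 6: prefix='0' (no match yet)
Bit 7: prefix='00' -> emit 'c', reset
Bit 8: prefix='0' (no match yet)
Bit 9: prefix='00' -> emit 'c', reset
Bit 10: prefix='0' (no match yet)

Answer: 5 c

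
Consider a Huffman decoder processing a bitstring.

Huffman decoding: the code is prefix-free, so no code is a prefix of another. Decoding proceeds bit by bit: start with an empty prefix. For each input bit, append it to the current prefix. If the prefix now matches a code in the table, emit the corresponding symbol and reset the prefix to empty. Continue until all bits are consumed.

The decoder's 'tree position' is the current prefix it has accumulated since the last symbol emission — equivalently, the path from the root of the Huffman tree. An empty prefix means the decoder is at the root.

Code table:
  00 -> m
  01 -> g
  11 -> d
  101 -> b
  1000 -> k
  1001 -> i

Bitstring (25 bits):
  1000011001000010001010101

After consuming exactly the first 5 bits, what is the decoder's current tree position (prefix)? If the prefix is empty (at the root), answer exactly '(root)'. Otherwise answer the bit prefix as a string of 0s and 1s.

Bit 0: prefix='1' (no match yet)
Bit 1: prefix='10' (no match yet)
Bit 2: prefix='100' (no match yet)
Bit 3: prefix='1000' -> emit 'k', reset
Bit 4: prefix='0' (no match yet)

Answer: 0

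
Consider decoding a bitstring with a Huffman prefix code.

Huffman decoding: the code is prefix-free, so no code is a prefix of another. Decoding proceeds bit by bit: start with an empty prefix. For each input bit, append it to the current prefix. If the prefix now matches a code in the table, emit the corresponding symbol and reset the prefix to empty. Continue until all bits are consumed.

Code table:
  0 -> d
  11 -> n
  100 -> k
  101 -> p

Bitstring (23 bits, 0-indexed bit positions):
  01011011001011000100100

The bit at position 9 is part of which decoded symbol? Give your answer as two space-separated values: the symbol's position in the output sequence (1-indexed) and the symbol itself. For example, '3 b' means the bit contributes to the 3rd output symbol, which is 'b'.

Bit 0: prefix='0' -> emit 'd', reset
Bit 1: prefix='1' (no match yet)
Bit 2: prefix='10' (no match yet)
Bit 3: prefix='101' -> emit 'p', reset
Bit 4: prefix='1' (no match yet)
Bit 5: prefix='10' (no match yet)
Bit 6: prefix='101' -> emit 'p', reset
Bit 7: prefix='1' (no match yet)
Bit 8: prefix='10' (no match yet)
Bit 9: prefix='100' -> emit 'k', reset
Bit 10: prefix='1' (no match yet)
Bit 11: prefix='10' (no match yet)
Bit 12: prefix='101' -> emit 'p', reset
Bit 13: prefix='1' (no match yet)

Answer: 4 k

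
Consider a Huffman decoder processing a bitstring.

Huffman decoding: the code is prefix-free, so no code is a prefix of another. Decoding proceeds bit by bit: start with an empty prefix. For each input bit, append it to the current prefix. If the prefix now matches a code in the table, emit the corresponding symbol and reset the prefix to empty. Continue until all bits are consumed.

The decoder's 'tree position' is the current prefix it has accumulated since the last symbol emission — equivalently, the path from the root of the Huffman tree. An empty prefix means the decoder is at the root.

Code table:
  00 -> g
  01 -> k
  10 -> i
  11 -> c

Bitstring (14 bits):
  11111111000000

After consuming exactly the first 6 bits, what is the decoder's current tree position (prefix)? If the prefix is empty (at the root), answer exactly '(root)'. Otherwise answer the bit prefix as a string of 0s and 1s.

Bit 0: prefix='1' (no match yet)
Bit 1: prefix='11' -> emit 'c', reset
Bit 2: prefix='1' (no match yet)
Bit 3: prefix='11' -> emit 'c', reset
Bit 4: prefix='1' (no match yet)
Bit 5: prefix='11' -> emit 'c', reset

Answer: (root)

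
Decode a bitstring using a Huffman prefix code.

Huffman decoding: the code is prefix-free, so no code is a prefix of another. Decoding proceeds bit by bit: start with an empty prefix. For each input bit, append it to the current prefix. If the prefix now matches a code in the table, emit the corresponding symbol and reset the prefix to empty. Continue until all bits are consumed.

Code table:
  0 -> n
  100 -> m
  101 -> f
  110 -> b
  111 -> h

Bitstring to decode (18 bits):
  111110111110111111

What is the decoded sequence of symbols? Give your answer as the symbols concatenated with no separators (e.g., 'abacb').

Answer: hbhbhh

Derivation:
Bit 0: prefix='1' (no match yet)
Bit 1: prefix='11' (no match yet)
Bit 2: prefix='111' -> emit 'h', reset
Bit 3: prefix='1' (no match yet)
Bit 4: prefix='11' (no match yet)
Bit 5: prefix='110' -> emit 'b', reset
Bit 6: prefix='1' (no match yet)
Bit 7: prefix='11' (no match yet)
Bit 8: prefix='111' -> emit 'h', reset
Bit 9: prefix='1' (no match yet)
Bit 10: prefix='11' (no match yet)
Bit 11: prefix='110' -> emit 'b', reset
Bit 12: prefix='1' (no match yet)
Bit 13: prefix='11' (no match yet)
Bit 14: prefix='111' -> emit 'h', reset
Bit 15: prefix='1' (no match yet)
Bit 16: prefix='11' (no match yet)
Bit 17: prefix='111' -> emit 'h', reset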